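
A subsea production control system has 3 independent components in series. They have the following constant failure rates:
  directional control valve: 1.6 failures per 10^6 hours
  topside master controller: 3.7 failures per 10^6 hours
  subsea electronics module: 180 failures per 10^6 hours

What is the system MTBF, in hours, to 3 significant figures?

5400

Series of exponential components: λ_sys = Σ λ_i
λ_sys = 0.0000016 + 0.0000037 + 0.00018 = 1.8530e-04 /h
MTBF = 1 / λ_sys = 5400 h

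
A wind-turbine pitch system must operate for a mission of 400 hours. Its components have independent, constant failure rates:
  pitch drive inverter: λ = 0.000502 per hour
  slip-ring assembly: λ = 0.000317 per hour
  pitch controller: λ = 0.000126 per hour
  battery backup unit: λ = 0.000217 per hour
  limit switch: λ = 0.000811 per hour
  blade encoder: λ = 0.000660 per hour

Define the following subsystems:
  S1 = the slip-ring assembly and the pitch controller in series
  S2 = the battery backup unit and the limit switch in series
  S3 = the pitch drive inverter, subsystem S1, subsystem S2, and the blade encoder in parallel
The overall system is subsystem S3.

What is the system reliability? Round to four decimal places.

0.9977

R(pitch drive inverter) = exp(−0.000502 × 400) = 0.818076
R(slip-ring assembly) = exp(−0.000317 × 400) = 0.880910
R(pitch controller) = exp(−0.000126 × 400) = 0.950849
R(battery backup unit) = exp(−0.000217 × 400) = 0.916860
R(limit switch) = exp(−0.000811 × 400) = 0.722961
R(blade encoder) = exp(−0.000660 × 400) = 0.767974
Series (slip-ring assembly and pitch controller): 0.880910 × 0.950849 = 0.837612
Series (battery backup unit and limit switch): 0.916860 × 0.722961 = 0.662854
Parallel (pitch drive inverter, [0.837612], [0.662854], and blade encoder): 1 − (1 − 0.818076)(1 − 0.837612)(1 − 0.662854)(1 − 0.767974) = 0.9977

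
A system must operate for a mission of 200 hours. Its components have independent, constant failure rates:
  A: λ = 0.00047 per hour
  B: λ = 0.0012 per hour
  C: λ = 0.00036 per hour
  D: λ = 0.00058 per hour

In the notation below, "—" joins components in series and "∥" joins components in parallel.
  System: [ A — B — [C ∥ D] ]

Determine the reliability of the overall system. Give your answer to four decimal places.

0.7106

R(A) = exp(−0.00047 × 200) = 0.910283
R(B) = exp(−0.0012 × 200) = 0.786628
R(C) = exp(−0.00036 × 200) = 0.930531
R(D) = exp(−0.00058 × 200) = 0.890475
Parallel (C and D): 1 − (1 − 0.930531)(1 − 0.890475) = 0.992391
Series (A, B, and [0.992391]): 0.910283 × 0.786628 × 0.992391 = 0.7106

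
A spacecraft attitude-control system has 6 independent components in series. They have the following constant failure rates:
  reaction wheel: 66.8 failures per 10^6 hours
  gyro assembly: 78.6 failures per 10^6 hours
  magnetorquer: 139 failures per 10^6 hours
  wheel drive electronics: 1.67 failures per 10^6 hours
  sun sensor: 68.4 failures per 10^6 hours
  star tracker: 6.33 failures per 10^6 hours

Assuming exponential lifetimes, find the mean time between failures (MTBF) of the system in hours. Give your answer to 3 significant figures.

Series of exponential components: λ_sys = Σ λ_i
λ_sys = 0.0000668 + 0.0000786 + 0.000139 + 0.00000167 + 0.0000684 + 0.00000633 = 3.6080e-04 /h
MTBF = 1 / λ_sys = 2770 h

2770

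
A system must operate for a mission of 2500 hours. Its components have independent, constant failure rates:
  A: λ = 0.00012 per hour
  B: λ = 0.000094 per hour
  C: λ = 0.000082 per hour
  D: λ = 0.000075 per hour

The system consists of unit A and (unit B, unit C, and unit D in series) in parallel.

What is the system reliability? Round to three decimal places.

0.879

R(A) = exp(−0.00012 × 2500) = 0.74082
R(B) = exp(−0.000094 × 2500) = 0.79057
R(C) = exp(−0.000082 × 2500) = 0.81465
R(D) = exp(−0.000075 × 2500) = 0.82903
Series (B, C, and D): 0.79057 × 0.81465 × 0.82903 = 0.53393
Parallel (A and [0.53393]): 1 − (1 − 0.74082)(1 − 0.53393) = 0.879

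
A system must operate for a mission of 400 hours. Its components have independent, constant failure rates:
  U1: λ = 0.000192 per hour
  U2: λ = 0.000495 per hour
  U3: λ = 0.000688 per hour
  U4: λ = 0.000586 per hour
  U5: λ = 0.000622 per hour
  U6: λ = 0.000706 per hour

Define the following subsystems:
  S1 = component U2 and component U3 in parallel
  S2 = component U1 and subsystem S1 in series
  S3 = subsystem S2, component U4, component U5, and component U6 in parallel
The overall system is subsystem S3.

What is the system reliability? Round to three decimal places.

0.999

R(U1) = exp(−0.000192 × 400) = 0.92608
R(U2) = exp(−0.000495 × 400) = 0.82037
R(U3) = exp(−0.000688 × 400) = 0.75942
R(U4) = exp(−0.000586 × 400) = 0.79105
R(U5) = exp(−0.000622 × 400) = 0.77974
R(U6) = exp(−0.000706 × 400) = 0.75397
Parallel (U2 and U3): 1 − (1 − 0.82037)(1 − 0.75942) = 0.95678
Series (U1 and [0.95678]): 0.92608 × 0.95678 = 0.88605
Parallel ([0.88605], U4, U5, and U6): 1 − (1 − 0.88605)(1 − 0.79105)(1 − 0.77974)(1 − 0.75397) = 0.999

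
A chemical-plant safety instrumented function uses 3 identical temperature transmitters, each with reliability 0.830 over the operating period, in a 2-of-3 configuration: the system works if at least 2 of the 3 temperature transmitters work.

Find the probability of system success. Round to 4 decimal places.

R = Σ_{i=2}^{3} C(3,i) p^i (1−p)^{3−i} with p = 0.830
C(3,2)·0.830^2·0.170^1 = 0.351339
C(3,3)·0.830^3·0.170^0 = 0.571787
Sum = 0.9231

0.9231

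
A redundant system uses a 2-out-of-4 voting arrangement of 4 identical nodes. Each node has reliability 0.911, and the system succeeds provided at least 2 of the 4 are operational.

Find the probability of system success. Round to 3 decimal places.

0.997

R = Σ_{i=2}^{4} C(4,i) p^i (1−p)^{4−i} with p = 0.911
C(4,2)·0.911^2·0.089^2 = 0.03944
C(4,3)·0.911^3·0.089^1 = 0.26916
C(4,4)·0.911^4·0.089^0 = 0.68877
Sum = 0.997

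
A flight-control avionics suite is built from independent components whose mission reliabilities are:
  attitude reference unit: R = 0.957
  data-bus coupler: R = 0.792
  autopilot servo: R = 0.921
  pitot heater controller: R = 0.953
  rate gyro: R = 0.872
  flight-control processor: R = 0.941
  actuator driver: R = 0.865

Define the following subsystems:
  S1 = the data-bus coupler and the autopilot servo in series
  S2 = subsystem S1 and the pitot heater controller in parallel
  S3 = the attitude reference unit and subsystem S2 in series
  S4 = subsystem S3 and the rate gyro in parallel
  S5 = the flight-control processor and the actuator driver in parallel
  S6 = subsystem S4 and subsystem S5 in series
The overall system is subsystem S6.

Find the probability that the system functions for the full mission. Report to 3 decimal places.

0.985

Series (data-bus coupler and autopilot servo): 0.79200 × 0.92100 = 0.72943
Parallel ([0.72943] and pitot heater controller): 1 − (1 − 0.72943)(1 − 0.95300) = 0.98728
Series (attitude reference unit and [0.98728]): 0.95700 × 0.98728 = 0.94483
Parallel ([0.94483] and rate gyro): 1 − (1 − 0.94483)(1 − 0.87200) = 0.99294
Parallel (flight-control processor and actuator driver): 1 − (1 − 0.94100)(1 − 0.86500) = 0.99204
Series ([0.99294] and [0.99204]): 0.99294 × 0.99204 = 0.985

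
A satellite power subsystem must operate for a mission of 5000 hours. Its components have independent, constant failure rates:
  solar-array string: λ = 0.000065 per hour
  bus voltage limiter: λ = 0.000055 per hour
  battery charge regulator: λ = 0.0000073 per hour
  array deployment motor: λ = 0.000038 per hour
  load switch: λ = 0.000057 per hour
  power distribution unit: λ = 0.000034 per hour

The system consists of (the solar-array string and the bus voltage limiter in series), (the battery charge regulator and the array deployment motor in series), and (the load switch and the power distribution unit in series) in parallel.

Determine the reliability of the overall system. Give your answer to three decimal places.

0.967

R(solar-array string) = exp(−0.000065 × 5000) = 0.72253
R(bus voltage limiter) = exp(−0.000055 × 5000) = 0.75957
R(battery charge regulator) = exp(−0.0000073 × 5000) = 0.96416
R(array deployment motor) = exp(−0.000038 × 5000) = 0.82696
R(load switch) = exp(−0.000057 × 5000) = 0.75201
R(power distribution unit) = exp(−0.000034 × 5000) = 0.84366
Series (solar-array string and bus voltage limiter): 0.72253 × 0.75957 = 0.54881
Series (battery charge regulator and array deployment motor): 0.96416 × 0.82696 = 0.79732
Series (load switch and power distribution unit): 0.75201 × 0.84366 = 0.63444
Parallel ([0.54881], [0.79732], and [0.63444]): 1 − (1 − 0.54881)(1 − 0.79732)(1 − 0.63444) = 0.967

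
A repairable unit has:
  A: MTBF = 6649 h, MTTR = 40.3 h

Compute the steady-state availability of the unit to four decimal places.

0.9940

A(A) = MTBF/(MTBF+MTTR) = 6649/(6649+40.3) = 0.9940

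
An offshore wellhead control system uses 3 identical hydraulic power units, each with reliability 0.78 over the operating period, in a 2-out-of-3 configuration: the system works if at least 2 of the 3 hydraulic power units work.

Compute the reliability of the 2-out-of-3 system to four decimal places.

0.8761

R = Σ_{i=2}^{3} C(3,i) p^i (1−p)^{3−i} with p = 0.78
C(3,2)·0.78^2·0.22^1 = 0.401544
C(3,3)·0.78^3·0.22^0 = 0.474552
Sum = 0.8761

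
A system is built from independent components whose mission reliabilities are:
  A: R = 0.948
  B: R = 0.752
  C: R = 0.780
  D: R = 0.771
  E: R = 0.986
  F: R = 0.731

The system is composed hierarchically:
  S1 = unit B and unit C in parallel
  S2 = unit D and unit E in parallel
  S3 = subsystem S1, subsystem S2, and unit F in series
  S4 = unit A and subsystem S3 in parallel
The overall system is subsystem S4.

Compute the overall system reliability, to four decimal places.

0.9838

Parallel (B and C): 1 − (1 − 0.752000)(1 − 0.780000) = 0.945440
Parallel (D and E): 1 − (1 − 0.771000)(1 − 0.986000) = 0.996794
Series ([0.945440], [0.996794], and F): 0.945440 × 0.996794 × 0.731000 = 0.688901
Parallel (A and [0.688901]): 1 − (1 − 0.948000)(1 − 0.688901) = 0.9838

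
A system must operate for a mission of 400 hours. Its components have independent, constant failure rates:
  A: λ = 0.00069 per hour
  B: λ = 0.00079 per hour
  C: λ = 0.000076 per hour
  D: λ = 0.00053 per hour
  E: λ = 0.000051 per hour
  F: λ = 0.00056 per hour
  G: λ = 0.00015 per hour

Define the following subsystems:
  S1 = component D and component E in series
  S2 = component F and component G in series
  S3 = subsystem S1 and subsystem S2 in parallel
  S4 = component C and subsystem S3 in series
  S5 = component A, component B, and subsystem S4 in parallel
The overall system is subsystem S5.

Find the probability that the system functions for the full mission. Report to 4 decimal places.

0.9948

R(A) = exp(−0.00069 × 400) = 0.758813
R(B) = exp(−0.00079 × 400) = 0.729059
R(C) = exp(−0.000076 × 400) = 0.970057
R(D) = exp(−0.00053 × 400) = 0.808965
R(E) = exp(−0.000051 × 400) = 0.979807
R(F) = exp(−0.00056 × 400) = 0.799315
R(G) = exp(−0.00015 × 400) = 0.941765
Series (D and E): 0.808965 × 0.979807 = 0.792630
Series (F and G): 0.799315 × 0.941765 = 0.752767
Parallel ([0.792630] and [0.752767]): 1 − (1 − 0.792630)(1 − 0.752767) = 0.948731
Series (C and [0.948731]): 0.970057 × 0.948731 = 0.920323
Parallel (A, B, and [0.920323]): 1 − (1 − 0.758813)(1 − 0.729059)(1 − 0.920323) = 0.9948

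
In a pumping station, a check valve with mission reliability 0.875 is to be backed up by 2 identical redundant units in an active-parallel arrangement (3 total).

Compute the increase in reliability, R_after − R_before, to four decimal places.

0.1230

R_before = 0.875
R_after = 1 − (1 − 0.875)^3 = 0.9980
ΔR = 0.9980 − 0.875 = 0.1230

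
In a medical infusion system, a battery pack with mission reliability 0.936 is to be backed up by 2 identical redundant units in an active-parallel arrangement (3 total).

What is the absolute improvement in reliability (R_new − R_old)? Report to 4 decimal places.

R_before = 0.936
R_after = 1 − (1 − 0.936)^3 = 0.9997
ΔR = 0.9997 − 0.936 = 0.0637

0.0637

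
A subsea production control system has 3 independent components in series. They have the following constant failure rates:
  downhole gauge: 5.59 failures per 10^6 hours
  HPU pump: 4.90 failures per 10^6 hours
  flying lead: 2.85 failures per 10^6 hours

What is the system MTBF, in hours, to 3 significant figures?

75000

Series of exponential components: λ_sys = Σ λ_i
λ_sys = 0.00000559 + 0.00000490 + 0.00000285 = 1.3340e-05 /h
MTBF = 1 / λ_sys = 75000 h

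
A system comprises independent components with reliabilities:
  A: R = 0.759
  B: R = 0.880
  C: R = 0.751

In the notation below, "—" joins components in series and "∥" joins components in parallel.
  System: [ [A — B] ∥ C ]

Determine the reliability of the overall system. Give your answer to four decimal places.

0.9173

Series (A and B): 0.759000 × 0.880000 = 0.667920
Parallel ([0.667920] and C): 1 − (1 − 0.667920)(1 − 0.751000) = 0.9173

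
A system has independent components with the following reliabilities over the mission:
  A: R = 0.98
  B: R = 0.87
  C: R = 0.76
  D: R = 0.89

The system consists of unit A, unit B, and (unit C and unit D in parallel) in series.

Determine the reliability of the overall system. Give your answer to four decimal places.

0.8301

Parallel (C and D): 1 − (1 − 0.760000)(1 − 0.890000) = 0.973600
Series (A, B, and [0.973600]): 0.980000 × 0.870000 × 0.973600 = 0.8301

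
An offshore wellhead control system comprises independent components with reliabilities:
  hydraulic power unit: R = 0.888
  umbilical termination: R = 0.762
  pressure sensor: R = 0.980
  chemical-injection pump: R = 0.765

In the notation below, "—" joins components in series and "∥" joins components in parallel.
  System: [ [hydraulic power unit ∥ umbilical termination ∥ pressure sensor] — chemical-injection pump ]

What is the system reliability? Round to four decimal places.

0.7646

Parallel (hydraulic power unit, umbilical termination, and pressure sensor): 1 − (1 − 0.888000)(1 − 0.762000)(1 − 0.980000) = 0.999467
Series ([0.999467] and chemical-injection pump): 0.999467 × 0.765000 = 0.7646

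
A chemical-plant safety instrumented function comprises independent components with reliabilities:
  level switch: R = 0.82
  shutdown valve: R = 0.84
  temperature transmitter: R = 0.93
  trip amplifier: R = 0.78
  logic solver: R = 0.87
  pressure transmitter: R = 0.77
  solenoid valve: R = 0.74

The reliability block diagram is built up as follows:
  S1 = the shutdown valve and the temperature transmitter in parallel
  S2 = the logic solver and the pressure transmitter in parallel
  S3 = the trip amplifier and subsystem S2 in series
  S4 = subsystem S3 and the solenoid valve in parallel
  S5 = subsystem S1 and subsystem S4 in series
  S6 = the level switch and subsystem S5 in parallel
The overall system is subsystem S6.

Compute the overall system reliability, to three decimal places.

Parallel (shutdown valve and temperature transmitter): 1 − (1 − 0.84000)(1 − 0.93000) = 0.98880
Parallel (logic solver and pressure transmitter): 1 − (1 − 0.87000)(1 − 0.77000) = 0.97010
Series (trip amplifier and [0.97010]): 0.78000 × 0.97010 = 0.75668
Parallel ([0.75668] and solenoid valve): 1 − (1 − 0.75668)(1 − 0.74000) = 0.93674
Series ([0.98880] and [0.93674]): 0.98880 × 0.93674 = 0.92625
Parallel (level switch and [0.92625]): 1 − (1 − 0.82000)(1 − 0.92625) = 0.987

0.987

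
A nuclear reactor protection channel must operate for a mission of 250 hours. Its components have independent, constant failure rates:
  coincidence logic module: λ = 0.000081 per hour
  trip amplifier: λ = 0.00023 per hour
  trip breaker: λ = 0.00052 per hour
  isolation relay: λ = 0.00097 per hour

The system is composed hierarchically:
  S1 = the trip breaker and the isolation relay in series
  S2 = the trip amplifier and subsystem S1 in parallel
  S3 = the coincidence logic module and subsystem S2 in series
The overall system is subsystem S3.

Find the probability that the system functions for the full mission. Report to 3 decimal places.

0.963

R(coincidence logic module) = exp(−0.000081 × 250) = 0.97995
R(trip amplifier) = exp(−0.00023 × 250) = 0.94412
R(trip breaker) = exp(−0.00052 × 250) = 0.87810
R(isolation relay) = exp(−0.00097 × 250) = 0.78466
Series (trip breaker and isolation relay): 0.87810 × 0.78466 = 0.68901
Parallel (trip amplifier and [0.68901]): 1 − (1 − 0.94412)(1 − 0.68901) = 0.98262
Series (coincidence logic module and [0.98262]): 0.97995 × 0.98262 = 0.963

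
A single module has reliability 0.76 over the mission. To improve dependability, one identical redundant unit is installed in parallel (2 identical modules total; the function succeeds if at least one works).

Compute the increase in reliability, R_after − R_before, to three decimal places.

R_before = 0.76
R_after = 1 − (1 − 0.76)^2 = 0.942
ΔR = 0.942 − 0.76 = 0.182

0.182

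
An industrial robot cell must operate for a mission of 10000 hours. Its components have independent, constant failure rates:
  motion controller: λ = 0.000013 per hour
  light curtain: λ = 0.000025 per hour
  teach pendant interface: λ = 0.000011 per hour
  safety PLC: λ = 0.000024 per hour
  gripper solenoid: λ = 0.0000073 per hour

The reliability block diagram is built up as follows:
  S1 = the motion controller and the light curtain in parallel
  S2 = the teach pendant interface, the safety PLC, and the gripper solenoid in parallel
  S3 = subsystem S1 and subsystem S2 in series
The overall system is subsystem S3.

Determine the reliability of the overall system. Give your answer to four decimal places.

0.9715

R(motion controller) = exp(−0.000013 × 10000) = 0.878095
R(light curtain) = exp(−0.000025 × 10000) = 0.778801
R(teach pendant interface) = exp(−0.000011 × 10000) = 0.895834
R(safety PLC) = exp(−0.000024 × 10000) = 0.786628
R(gripper solenoid) = exp(−0.0000073 × 10000) = 0.929601
Parallel (motion controller and light curtain): 1 − (1 − 0.878095)(1 − 0.778801) = 0.973035
Parallel (teach pendant interface, safety PLC, and gripper solenoid): 1 − (1 − 0.895834)(1 − 0.786628)(1 − 0.929601) = 0.998435
Series ([0.973035] and [0.998435]): 0.973035 × 0.998435 = 0.9715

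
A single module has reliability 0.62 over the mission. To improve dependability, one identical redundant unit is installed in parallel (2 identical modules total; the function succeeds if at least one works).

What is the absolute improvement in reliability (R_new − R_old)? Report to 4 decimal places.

R_before = 0.62
R_after = 1 − (1 − 0.62)^2 = 0.8556
ΔR = 0.8556 − 0.62 = 0.2356

0.2356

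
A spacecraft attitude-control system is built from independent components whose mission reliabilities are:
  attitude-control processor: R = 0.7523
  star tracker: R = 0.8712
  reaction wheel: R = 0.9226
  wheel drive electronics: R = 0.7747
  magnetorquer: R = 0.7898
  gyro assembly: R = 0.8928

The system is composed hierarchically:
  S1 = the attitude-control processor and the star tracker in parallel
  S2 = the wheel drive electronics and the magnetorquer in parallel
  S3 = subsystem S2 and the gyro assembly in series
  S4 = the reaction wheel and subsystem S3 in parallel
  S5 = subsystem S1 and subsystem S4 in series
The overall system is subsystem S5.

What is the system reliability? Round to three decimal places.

0.957

Parallel (attitude-control processor and star tracker): 1 − (1 − 0.75230)(1 − 0.87120) = 0.96810
Parallel (wheel drive electronics and magnetorquer): 1 − (1 − 0.77470)(1 − 0.78980) = 0.95264
Series ([0.95264] and gyro assembly): 0.95264 × 0.89280 = 0.85052
Parallel (reaction wheel and [0.85052]): 1 − (1 − 0.92260)(1 − 0.85052) = 0.98843
Series ([0.96810] and [0.98843]): 0.96810 × 0.98843 = 0.957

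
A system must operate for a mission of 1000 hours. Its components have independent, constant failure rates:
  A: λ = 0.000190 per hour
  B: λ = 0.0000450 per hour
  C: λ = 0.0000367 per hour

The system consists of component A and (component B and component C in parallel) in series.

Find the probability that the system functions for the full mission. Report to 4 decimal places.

0.8256

R(A) = exp(−0.000190 × 1000) = 0.826959
R(B) = exp(−0.0000450 × 1000) = 0.955997
R(C) = exp(−0.0000367 × 1000) = 0.963965
Parallel (B and C): 1 − (1 − 0.955997)(1 − 0.963965) = 0.998414
Series (A and [0.998414]): 0.826959 × 0.998414 = 0.8256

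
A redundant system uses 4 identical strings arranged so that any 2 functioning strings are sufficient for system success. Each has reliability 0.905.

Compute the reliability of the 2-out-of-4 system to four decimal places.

0.9968

R = Σ_{i=2}^{4} C(4,i) p^i (1−p)^{4−i} with p = 0.905
C(4,2)·0.905^2·0.095^2 = 0.044350
C(4,3)·0.905^3·0.095^1 = 0.281663
C(4,4)·0.905^4·0.095^0 = 0.670802
Sum = 0.9968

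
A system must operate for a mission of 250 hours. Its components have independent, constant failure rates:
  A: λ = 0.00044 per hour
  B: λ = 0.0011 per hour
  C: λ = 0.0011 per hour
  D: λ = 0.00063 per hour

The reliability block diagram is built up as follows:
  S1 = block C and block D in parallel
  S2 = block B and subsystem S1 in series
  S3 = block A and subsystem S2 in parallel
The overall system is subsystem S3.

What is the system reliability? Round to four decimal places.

0.9722

R(A) = exp(−0.00044 × 250) = 0.895834
R(B) = exp(−0.0011 × 250) = 0.759572
R(C) = exp(−0.0011 × 250) = 0.759572
R(D) = exp(−0.00063 × 250) = 0.854277
Parallel (C and D): 1 − (1 − 0.759572)(1 − 0.854277) = 0.964964
Series (B and [0.964964]): 0.759572 × 0.964964 = 0.732960
Parallel (A and [0.732960]): 1 − (1 − 0.895834)(1 − 0.732960) = 0.9722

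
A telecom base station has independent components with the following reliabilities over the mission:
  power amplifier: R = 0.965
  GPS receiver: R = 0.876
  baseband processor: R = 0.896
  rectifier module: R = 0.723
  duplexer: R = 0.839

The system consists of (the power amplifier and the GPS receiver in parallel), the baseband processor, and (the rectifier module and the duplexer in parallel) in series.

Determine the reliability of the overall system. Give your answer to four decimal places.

Parallel (power amplifier and GPS receiver): 1 − (1 − 0.965000)(1 − 0.876000) = 0.995660
Parallel (rectifier module and duplexer): 1 − (1 − 0.723000)(1 − 0.839000) = 0.955403
Series ([0.995660], baseband processor, and [0.955403]): 0.995660 × 0.896000 × 0.955403 = 0.8523

0.8523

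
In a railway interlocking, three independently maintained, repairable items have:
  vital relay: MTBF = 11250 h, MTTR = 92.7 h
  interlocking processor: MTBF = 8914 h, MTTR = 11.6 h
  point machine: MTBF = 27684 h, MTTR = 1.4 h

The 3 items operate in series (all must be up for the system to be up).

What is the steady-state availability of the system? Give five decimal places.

0.99049

A(vital relay) = MTBF/(MTBF+MTTR) = 11250/(11250+92.7) = 0.991827
A(interlocking processor) = MTBF/(MTBF+MTTR) = 8914/(8914+11.6) = 0.998700
A(point machine) = MTBF/(MTBF+MTTR) = 27684/(27684+1.4) = 0.999949
Series availability: 0.991827 × 0.998700 × 0.999949 = 0.99049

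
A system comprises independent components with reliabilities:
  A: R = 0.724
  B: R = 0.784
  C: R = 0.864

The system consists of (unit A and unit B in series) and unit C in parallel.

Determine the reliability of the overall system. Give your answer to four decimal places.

0.9412

Series (A and B): 0.724000 × 0.784000 = 0.567616
Parallel ([0.567616] and C): 1 − (1 − 0.567616)(1 − 0.864000) = 0.9412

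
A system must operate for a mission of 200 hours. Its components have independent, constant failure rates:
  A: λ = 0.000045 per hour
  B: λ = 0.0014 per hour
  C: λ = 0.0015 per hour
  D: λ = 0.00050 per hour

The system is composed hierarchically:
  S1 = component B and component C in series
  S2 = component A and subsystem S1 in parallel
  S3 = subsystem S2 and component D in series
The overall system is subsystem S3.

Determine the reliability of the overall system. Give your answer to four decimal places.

0.9013

R(A) = exp(−0.000045 × 200) = 0.991040
R(B) = exp(−0.0014 × 200) = 0.755784
R(C) = exp(−0.0015 × 200) = 0.740818
R(D) = exp(−0.00050 × 200) = 0.904837
Series (B and C): 0.755784 × 0.740818 = 0.559898
Parallel (A and [0.559898]): 1 − (1 − 0.991040)(1 − 0.559898) = 0.996057
Series ([0.996057] and D): 0.996057 × 0.904837 = 0.9013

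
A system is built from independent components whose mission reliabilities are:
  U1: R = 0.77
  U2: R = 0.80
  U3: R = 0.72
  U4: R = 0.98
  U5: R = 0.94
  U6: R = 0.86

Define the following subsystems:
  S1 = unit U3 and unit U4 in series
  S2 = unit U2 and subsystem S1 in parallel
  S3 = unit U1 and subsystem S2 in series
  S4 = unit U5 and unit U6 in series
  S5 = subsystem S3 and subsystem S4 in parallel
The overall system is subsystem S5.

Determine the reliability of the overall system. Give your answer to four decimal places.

Series (U3 and U4): 0.720000 × 0.980000 = 0.705600
Parallel (U2 and [0.705600]): 1 − (1 − 0.800000)(1 − 0.705600) = 0.941120
Series (U1 and [0.941120]): 0.770000 × 0.941120 = 0.724662
Series (U5 and U6): 0.940000 × 0.860000 = 0.808400
Parallel ([0.724662] and [0.808400]): 1 − (1 − 0.724662)(1 − 0.808400) = 0.9472

0.9472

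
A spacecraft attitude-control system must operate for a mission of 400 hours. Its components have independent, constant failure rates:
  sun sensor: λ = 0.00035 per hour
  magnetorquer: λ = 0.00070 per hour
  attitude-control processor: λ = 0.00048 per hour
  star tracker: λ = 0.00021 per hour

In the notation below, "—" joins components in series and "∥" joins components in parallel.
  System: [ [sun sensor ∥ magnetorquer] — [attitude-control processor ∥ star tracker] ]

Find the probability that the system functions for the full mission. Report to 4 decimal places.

R(sun sensor) = exp(−0.00035 × 400) = 0.869358
R(magnetorquer) = exp(−0.00070 × 400) = 0.755784
R(attitude-control processor) = exp(−0.00048 × 400) = 0.825307
R(star tracker) = exp(−0.00021 × 400) = 0.919431
Parallel (sun sensor and magnetorquer): 1 − (1 − 0.869358)(1 − 0.755784) = 0.968095
Parallel (attitude-control processor and star tracker): 1 − (1 − 0.825307)(1 − 0.919431) = 0.985925
Series ([0.968095] and [0.985925]): 0.968095 × 0.985925 = 0.9545

0.9545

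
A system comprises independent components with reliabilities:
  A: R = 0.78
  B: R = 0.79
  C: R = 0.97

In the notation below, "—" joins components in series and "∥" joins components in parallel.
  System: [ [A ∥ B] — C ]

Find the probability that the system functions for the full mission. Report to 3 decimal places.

0.925

Parallel (A and B): 1 − (1 − 0.78000)(1 − 0.79000) = 0.95380
Series ([0.95380] and C): 0.95380 × 0.97000 = 0.925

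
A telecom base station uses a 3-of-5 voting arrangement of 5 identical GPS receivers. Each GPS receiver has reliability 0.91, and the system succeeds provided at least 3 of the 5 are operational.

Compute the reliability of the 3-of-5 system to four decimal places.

R = Σ_{i=3}^{5} C(5,i) p^i (1−p)^{5−i} with p = 0.91
C(5,3)·0.91^3·0.09^2 = 0.061039
C(5,4)·0.91^4·0.09^1 = 0.308587
C(5,5)·0.91^5·0.09^0 = 0.624032
Sum = 0.9937

0.9937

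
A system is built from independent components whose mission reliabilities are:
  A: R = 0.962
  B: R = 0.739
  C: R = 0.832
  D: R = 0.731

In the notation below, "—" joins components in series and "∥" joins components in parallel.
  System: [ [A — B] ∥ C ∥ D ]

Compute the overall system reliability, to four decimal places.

0.9869

Series (A and B): 0.962000 × 0.739000 = 0.710918
Parallel ([0.710918], C, and D): 1 − (1 − 0.710918)(1 − 0.832000)(1 − 0.731000) = 0.9869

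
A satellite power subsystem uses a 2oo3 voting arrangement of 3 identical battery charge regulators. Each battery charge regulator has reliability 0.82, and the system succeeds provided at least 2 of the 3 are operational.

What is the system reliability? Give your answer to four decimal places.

R = Σ_{i=2}^{3} C(3,i) p^i (1−p)^{3−i} with p = 0.82
C(3,2)·0.82^2·0.18^1 = 0.363096
C(3,3)·0.82^3·0.18^0 = 0.551368
Sum = 0.9145

0.9145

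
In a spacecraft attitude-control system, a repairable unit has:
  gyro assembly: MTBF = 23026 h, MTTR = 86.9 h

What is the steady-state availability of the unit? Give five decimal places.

A(gyro assembly) = MTBF/(MTBF+MTTR) = 23026/(23026+86.9) = 0.99624

0.99624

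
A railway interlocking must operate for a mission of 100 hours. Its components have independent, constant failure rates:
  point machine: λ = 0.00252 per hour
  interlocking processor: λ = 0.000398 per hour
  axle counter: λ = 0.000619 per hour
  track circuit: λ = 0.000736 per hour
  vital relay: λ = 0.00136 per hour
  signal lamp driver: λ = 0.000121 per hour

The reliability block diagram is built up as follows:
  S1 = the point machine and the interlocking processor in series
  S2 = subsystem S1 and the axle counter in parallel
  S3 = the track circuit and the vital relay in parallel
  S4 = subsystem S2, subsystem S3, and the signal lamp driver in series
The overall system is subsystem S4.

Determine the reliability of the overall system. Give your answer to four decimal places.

0.9642

R(point machine) = exp(−0.00252 × 100) = 0.777245
R(interlocking processor) = exp(−0.000398 × 100) = 0.960982
R(axle counter) = exp(−0.000619 × 100) = 0.939977
R(track circuit) = exp(−0.000736 × 100) = 0.929043
R(vital relay) = exp(−0.00136 × 100) = 0.872843
R(signal lamp driver) = exp(−0.000121 × 100) = 0.987973
Series (point machine and interlocking processor): 0.777245 × 0.960982 = 0.746918
Parallel ([0.746918] and axle counter): 1 − (1 − 0.746918)(1 − 0.939977) = 0.984809
Parallel (track circuit and vital relay): 1 − (1 − 0.929043)(1 − 0.872843) = 0.990977
Series ([0.984809], [0.990977], and signal lamp driver): 0.984809 × 0.990977 × 0.987973 = 0.9642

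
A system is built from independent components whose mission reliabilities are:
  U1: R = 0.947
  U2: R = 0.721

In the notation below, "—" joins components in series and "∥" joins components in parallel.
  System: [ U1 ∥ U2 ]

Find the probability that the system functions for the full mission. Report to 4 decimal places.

Parallel (U1 and U2): 1 − (1 − 0.947000)(1 − 0.721000) = 0.9852

0.9852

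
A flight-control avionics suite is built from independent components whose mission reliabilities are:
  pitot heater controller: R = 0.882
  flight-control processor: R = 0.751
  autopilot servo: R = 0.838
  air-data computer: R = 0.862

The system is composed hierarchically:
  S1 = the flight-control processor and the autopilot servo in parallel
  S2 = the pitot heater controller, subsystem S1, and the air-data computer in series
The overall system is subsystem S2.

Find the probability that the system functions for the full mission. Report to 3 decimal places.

0.730

Parallel (flight-control processor and autopilot servo): 1 − (1 − 0.75100)(1 − 0.83800) = 0.95966
Series (pitot heater controller, [0.95966], and air-data computer): 0.88200 × 0.95966 × 0.86200 = 0.730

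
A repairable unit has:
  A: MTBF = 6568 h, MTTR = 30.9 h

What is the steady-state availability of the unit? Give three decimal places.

A(A) = MTBF/(MTBF+MTTR) = 6568/(6568+30.9) = 0.995

0.995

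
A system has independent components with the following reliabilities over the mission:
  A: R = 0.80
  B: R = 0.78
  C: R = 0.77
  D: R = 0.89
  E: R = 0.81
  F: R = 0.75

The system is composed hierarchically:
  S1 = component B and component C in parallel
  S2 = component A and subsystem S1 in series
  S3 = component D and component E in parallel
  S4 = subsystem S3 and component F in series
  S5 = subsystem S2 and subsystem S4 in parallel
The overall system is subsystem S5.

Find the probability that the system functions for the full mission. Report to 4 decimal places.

0.9361

Parallel (B and C): 1 − (1 − 0.780000)(1 − 0.770000) = 0.949400
Series (A and [0.949400]): 0.800000 × 0.949400 = 0.759520
Parallel (D and E): 1 − (1 − 0.890000)(1 − 0.810000) = 0.979100
Series ([0.979100] and F): 0.979100 × 0.750000 = 0.734325
Parallel ([0.759520] and [0.734325]): 1 − (1 − 0.759520)(1 − 0.734325) = 0.9361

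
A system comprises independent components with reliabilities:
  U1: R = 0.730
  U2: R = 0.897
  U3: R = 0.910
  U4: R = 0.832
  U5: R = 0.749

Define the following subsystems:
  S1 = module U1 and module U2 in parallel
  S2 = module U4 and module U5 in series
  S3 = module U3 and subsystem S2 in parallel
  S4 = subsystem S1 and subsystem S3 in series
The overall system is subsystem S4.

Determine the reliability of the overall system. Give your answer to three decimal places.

Parallel (U1 and U2): 1 − (1 − 0.73000)(1 − 0.89700) = 0.97219
Series (U4 and U5): 0.83200 × 0.74900 = 0.62317
Parallel (U3 and [0.62317]): 1 − (1 − 0.91000)(1 − 0.62317) = 0.96609
Series ([0.97219] and [0.96609]): 0.97219 × 0.96609 = 0.939

0.939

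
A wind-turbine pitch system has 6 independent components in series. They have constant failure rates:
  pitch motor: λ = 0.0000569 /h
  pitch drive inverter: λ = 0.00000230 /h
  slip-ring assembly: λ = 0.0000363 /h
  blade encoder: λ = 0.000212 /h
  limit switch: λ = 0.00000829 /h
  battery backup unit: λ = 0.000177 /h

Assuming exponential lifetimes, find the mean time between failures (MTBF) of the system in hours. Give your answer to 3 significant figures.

Series of exponential components: λ_sys = Σ λ_i
λ_sys = 0.0000569 + 0.00000230 + 0.0000363 + 0.000212 + 0.00000829 + 0.000177 = 4.9279e-04 /h
MTBF = 1 / λ_sys = 2030 h

2030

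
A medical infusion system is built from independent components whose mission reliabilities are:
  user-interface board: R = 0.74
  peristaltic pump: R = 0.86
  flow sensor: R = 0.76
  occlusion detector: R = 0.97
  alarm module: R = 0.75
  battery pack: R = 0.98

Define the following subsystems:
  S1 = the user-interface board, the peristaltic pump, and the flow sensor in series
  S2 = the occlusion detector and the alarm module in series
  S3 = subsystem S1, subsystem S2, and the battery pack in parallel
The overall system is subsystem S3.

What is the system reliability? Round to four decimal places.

0.9972

Series (user-interface board, peristaltic pump, and flow sensor): 0.740000 × 0.860000 × 0.760000 = 0.483664
Series (occlusion detector and alarm module): 0.970000 × 0.750000 = 0.727500
Parallel ([0.483664], [0.727500], and battery pack): 1 − (1 − 0.483664)(1 − 0.727500)(1 − 0.980000) = 0.9972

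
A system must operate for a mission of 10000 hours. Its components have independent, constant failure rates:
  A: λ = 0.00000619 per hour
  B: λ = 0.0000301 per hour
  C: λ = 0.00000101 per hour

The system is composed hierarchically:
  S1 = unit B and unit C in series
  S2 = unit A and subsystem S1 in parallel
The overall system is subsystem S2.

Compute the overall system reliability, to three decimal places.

R(A) = exp(−0.00000619 × 10000) = 0.93998
R(B) = exp(−0.0000301 × 10000) = 0.74008
R(C) = exp(−0.00000101 × 10000) = 0.98995
Series (B and C): 0.74008 × 0.98995 = 0.73264
Parallel (A and [0.73264]): 1 − (1 − 0.93998)(1 − 0.73264) = 0.984

0.984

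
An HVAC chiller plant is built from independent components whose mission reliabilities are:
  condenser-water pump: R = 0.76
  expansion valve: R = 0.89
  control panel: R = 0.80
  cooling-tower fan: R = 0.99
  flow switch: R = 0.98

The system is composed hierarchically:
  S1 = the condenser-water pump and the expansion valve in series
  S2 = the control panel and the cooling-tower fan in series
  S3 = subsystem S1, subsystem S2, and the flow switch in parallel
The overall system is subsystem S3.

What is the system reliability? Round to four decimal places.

Series (condenser-water pump and expansion valve): 0.760000 × 0.890000 = 0.676400
Series (control panel and cooling-tower fan): 0.800000 × 0.990000 = 0.792000
Parallel ([0.676400], [0.792000], and flow switch): 1 − (1 − 0.676400)(1 − 0.792000)(1 − 0.980000) = 0.9987

0.9987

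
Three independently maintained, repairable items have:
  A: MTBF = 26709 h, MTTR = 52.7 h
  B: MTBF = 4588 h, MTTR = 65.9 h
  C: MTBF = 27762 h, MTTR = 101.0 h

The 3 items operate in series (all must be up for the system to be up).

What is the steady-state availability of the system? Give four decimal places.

0.9803

A(A) = MTBF/(MTBF+MTTR) = 26709/(26709+52.7) = 0.998031
A(B) = MTBF/(MTBF+MTTR) = 4588/(4588+65.9) = 0.985840
A(C) = MTBF/(MTBF+MTTR) = 27762/(27762+101.0) = 0.996375
Series availability: 0.998031 × 0.985840 × 0.996375 = 0.9803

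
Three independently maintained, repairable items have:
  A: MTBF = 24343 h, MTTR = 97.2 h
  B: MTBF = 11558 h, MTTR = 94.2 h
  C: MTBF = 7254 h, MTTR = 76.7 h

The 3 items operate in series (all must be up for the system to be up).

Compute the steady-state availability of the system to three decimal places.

0.978

A(A) = MTBF/(MTBF+MTTR) = 24343/(24343+97.2) = 0.996023
A(B) = MTBF/(MTBF+MTTR) = 11558/(11558+94.2) = 0.991916
A(C) = MTBF/(MTBF+MTTR) = 7254/(7254+76.7) = 0.989537
Series availability: 0.996023 × 0.991916 × 0.989537 = 0.978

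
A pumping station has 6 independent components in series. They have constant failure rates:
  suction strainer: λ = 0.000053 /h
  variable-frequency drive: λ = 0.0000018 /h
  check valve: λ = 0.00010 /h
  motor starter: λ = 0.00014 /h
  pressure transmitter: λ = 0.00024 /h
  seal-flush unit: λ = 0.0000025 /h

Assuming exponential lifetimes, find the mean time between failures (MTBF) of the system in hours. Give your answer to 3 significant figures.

Series of exponential components: λ_sys = Σ λ_i
λ_sys = 0.000053 + 0.0000018 + 0.00010 + 0.00014 + 0.00024 + 0.0000025 = 5.3730e-04 /h
MTBF = 1 / λ_sys = 1860 h

1860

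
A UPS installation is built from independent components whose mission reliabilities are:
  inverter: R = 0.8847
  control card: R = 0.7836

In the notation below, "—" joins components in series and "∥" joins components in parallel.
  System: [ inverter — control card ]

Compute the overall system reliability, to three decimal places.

Series (inverter and control card): 0.88470 × 0.78360 = 0.693

0.693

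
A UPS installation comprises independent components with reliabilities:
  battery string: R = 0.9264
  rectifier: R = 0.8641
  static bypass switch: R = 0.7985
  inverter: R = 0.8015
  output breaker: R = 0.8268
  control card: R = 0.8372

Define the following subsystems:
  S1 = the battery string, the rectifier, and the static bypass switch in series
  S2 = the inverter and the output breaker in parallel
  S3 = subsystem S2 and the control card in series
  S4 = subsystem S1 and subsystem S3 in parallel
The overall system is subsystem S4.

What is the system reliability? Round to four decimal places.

Series (battery string, rectifier, and static bypass switch): 0.926400 × 0.864100 × 0.798500 = 0.639201
Parallel (inverter and output breaker): 1 − (1 − 0.801500)(1 − 0.826800) = 0.965620
Series ([0.965620] and control card): 0.965620 × 0.837200 = 0.808417
Parallel ([0.639201] and [0.808417]): 1 − (1 − 0.639201)(1 − 0.808417) = 0.9309

0.9309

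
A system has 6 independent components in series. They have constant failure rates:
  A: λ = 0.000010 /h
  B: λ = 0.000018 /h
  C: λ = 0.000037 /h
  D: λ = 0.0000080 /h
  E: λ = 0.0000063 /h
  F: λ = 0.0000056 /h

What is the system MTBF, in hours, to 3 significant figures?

Series of exponential components: λ_sys = Σ λ_i
λ_sys = 0.000010 + 0.000018 + 0.000037 + 0.0000080 + 0.0000063 + 0.0000056 = 8.4900e-05 /h
MTBF = 1 / λ_sys = 11800 h

11800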